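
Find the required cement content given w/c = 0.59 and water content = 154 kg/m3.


Cement = water / (w/c)
= 154 / 0.59
= 261.0 kg/m3

261.0


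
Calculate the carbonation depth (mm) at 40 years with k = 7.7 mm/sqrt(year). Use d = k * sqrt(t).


depth = k * sqrt(t)
= 7.7 * sqrt(40)
= 48.7 mm

48.7


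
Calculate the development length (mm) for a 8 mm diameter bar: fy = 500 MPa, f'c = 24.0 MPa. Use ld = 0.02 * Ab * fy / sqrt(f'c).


Ab = pi * 8^2 / 4 = 50.265 mm2
ld = 0.02 * 50.265 * 500 / sqrt(24.0)
= 102.6 mm

102.6


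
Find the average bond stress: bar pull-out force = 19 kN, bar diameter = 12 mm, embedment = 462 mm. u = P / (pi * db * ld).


u = P / (pi * db * ld)
= 19 * 1000 / (pi * 12 * 462)
= 1.091 MPa

1.091


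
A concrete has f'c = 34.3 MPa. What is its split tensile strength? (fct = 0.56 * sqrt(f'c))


fct = 0.56 * sqrt(34.3)
= 0.56 * 5.857
= 3.28 MPa

3.28


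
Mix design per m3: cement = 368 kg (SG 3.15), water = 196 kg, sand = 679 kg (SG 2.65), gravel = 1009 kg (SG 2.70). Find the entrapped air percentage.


Vol cement = 368 / (3.15 * 1000) = 0.116825 m3
Vol water = 196 / 1000 = 0.196 m3
Vol sand = 679 / (2.65 * 1000) = 0.256226 m3
Vol gravel = 1009 / (2.70 * 1000) = 0.373704 m3
Total solid + water volume = 0.942756 m3
Air = (1 - 0.942756) * 100 = 5.72%

5.72


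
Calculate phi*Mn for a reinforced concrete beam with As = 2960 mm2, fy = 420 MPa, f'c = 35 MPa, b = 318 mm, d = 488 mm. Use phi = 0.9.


a = As * fy / (0.85 * f'c * b)
= 2960 * 420 / (0.85 * 35 * 318)
= 131.4095 mm
Mn = As * fy * (d - a/2) / 10^6
= 524.9974 kN-m
phi*Mn = 0.9 * 524.9974 = 472.5 kN-m

472.5


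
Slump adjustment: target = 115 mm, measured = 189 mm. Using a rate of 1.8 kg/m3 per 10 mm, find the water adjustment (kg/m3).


Difference = 115 - 189 = -74 mm
Water adjustment = -74 * 1.8 / 10 = -13.3 kg/m3

-13.3


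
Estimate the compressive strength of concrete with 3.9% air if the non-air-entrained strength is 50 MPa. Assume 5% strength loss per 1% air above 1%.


Strength loss = (3.9 - 1) * 5 = 14.5%
f'c = 50 * (1 - 14.5/100)
= 42.75 MPa

42.75


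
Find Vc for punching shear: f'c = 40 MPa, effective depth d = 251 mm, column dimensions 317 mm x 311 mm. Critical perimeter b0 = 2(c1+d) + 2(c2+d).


b0 = 2*(317 + 251) + 2*(311 + 251) = 2260 mm
Vc = 0.33 * sqrt(40) * 2260 * 251 / 1000
= 1183.93 kN

1183.93


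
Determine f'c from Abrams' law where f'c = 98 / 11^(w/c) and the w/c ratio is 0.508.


f'c = 98 / 11^0.508
= 98 / 3.381
= 28.99 MPa

28.99


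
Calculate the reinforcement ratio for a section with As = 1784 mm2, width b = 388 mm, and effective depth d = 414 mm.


rho = As / (b * d)
= 1784 / (388 * 414)
= 0.0111

0.0111


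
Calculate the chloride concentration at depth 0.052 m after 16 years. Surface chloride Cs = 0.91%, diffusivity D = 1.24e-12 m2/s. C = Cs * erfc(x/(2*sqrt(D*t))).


t_seconds = 16 * 365.25 * 24 * 3600 = 504921600.0 s
arg = 0.052 / (2 * sqrt(1.24e-12 * 504921600.0))
= 1.0391
erfc(1.0391) = 0.1417
C = 0.91 * 0.1417 = 0.1289%

0.1289


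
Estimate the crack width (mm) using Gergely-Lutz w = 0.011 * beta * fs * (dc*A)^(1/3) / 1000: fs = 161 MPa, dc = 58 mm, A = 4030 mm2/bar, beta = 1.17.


w = 0.011 * beta * fs * (dc * A)^(1/3) / 1000
= 0.011 * 1.17 * 161 * (58 * 4030)^(1/3) / 1000
= 0.128 mm

0.128


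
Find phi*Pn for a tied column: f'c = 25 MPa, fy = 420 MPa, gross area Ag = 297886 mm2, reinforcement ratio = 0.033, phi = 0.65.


Ast = rho * Ag = 0.033 * 297886 = 9830.238 mm2
phi*Pn = 0.65 * 0.80 * (0.85 * 25 * (297886 - 9830.238) + 420 * 9830.238) / 1000
= 5329.94 kN

5329.94


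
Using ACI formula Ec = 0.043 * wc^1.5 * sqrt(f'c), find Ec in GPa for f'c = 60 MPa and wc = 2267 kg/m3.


Ec = 0.043 * 2267^1.5 * sqrt(60) / 1000
= 35.95 GPa

35.95


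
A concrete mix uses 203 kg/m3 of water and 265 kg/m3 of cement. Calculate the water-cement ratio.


w/c = water / cement
w/c = 203 / 265 = 0.766

0.766


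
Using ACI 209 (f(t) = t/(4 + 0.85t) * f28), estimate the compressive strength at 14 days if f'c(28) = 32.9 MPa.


f(14) = 14 / (4 + 0.85 * 14) * 32.9
= 14 / 15.9 * 32.9
= 28.97 MPa

28.97


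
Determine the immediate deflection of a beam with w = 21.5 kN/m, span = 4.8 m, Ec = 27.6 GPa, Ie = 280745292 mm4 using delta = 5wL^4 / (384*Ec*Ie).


Convert: L = 4.8 m = 4800 mm, Ec = 27.6 GPa = 27600 MPa
delta = 5 * 21.5 * 4800^4 / (384 * 27600 * 280745292)
= 19.18 mm

19.18


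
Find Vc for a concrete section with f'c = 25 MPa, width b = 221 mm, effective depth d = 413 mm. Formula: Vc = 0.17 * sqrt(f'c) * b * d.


Vc = 0.17 * sqrt(25) * 221 * 413 / 1000
= 77.58 kN

77.58


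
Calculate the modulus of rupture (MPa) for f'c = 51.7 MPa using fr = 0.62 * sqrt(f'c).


fr = 0.62 * sqrt(51.7)
= 4.458 MPa

4.458


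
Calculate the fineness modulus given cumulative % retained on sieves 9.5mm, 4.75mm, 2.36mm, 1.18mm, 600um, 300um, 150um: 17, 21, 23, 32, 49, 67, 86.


FM = sum(cumulative % retained) / 100
= 295 / 100
= 2.95

2.95


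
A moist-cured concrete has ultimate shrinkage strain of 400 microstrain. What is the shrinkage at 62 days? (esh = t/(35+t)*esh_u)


esh(62) = 62 / (35 + 62) * 400
= 62 / 97 * 400
= 255.7 microstrain

255.7


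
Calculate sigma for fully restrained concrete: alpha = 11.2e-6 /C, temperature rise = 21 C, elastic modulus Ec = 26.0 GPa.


sigma = alpha * dT * Ec
= 11.2e-6 * 21 * 26.0 * 1000
= 6.115 MPa

6.115


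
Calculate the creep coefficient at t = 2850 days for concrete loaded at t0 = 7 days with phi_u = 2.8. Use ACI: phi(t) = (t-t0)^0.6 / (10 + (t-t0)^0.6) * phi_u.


dt = 2850 - 7 = 2843
phi = 2843^0.6 / (10 + 2843^0.6) * 2.8
= 2.581

2.581


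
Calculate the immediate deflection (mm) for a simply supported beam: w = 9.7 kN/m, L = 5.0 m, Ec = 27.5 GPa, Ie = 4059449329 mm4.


Convert: L = 5.0 m = 5000 mm, Ec = 27.5 GPa = 27500 MPa
delta = 5 * 9.7 * 5000^4 / (384 * 27500 * 4059449329)
= 0.71 mm

0.71


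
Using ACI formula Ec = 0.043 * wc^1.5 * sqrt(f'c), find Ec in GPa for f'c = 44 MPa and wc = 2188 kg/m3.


Ec = 0.043 * 2188^1.5 * sqrt(44) / 1000
= 29.19 GPa

29.19


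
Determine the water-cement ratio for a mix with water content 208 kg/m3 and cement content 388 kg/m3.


w/c = water / cement
w/c = 208 / 388 = 0.536

0.536


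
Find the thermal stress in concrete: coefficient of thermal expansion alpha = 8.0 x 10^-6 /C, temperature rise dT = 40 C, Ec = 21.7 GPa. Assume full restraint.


sigma = alpha * dT * Ec
= 8.0e-6 * 40 * 21.7 * 1000
= 6.944 MPa

6.944


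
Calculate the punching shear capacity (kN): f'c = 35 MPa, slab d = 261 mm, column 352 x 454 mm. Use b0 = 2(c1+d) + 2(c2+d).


b0 = 2*(352 + 261) + 2*(454 + 261) = 2656 mm
Vc = 0.33 * sqrt(35) * 2656 * 261 / 1000
= 1353.37 kN

1353.37


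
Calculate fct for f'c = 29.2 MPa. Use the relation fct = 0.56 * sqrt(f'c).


fct = 0.56 * sqrt(29.2)
= 0.56 * 5.404
= 3.026 MPa

3.026


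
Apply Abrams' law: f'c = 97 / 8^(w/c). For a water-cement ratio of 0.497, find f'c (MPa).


f'c = 97 / 8^0.497
= 97 / 2.811
= 34.51 MPa

34.51


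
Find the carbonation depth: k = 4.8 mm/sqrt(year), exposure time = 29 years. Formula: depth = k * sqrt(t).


depth = k * sqrt(t)
= 4.8 * sqrt(29)
= 25.85 mm

25.85


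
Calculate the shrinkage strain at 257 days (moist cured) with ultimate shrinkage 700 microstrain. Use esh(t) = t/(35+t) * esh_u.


esh(257) = 257 / (35 + 257) * 700
= 257 / 292 * 700
= 616.1 microstrain

616.1


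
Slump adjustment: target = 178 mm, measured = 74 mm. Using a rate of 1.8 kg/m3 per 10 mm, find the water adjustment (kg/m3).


Difference = 178 - 74 = 104 mm
Water adjustment = 104 * 1.8 / 10 = 18.7 kg/m3

18.7


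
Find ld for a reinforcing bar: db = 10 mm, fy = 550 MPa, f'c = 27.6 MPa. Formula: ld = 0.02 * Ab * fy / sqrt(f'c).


Ab = pi * 10^2 / 4 = 78.54 mm2
ld = 0.02 * 78.54 * 550 / sqrt(27.6)
= 164.4 mm

164.4


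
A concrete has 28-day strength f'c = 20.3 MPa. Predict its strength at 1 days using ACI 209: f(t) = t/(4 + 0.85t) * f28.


f(1) = 1 / (4 + 0.85 * 1) * 20.3
= 1 / 4.85 * 20.3
= 4.19 MPa

4.19


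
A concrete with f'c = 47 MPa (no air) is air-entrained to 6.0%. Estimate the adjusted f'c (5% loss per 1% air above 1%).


Strength loss = (6.0 - 1) * 5 = 25.0%
f'c = 47 * (1 - 25.0/100)
= 35.25 MPa

35.25


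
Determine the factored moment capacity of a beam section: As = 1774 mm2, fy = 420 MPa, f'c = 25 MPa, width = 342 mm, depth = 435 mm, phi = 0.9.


a = As * fy / (0.85 * f'c * b)
= 1774 * 420 / (0.85 * 25 * 342)
= 102.5222 mm
Mn = As * fy * (d - a/2) / 10^6
= 285.9162 kN-m
phi*Mn = 0.9 * 285.9162 = 257.32 kN-m

257.32


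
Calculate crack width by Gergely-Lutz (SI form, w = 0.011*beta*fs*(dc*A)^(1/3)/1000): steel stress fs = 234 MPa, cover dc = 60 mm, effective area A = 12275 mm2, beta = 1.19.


w = 0.011 * beta * fs * (dc * A)^(1/3) / 1000
= 0.011 * 1.19 * 234 * (60 * 12275)^(1/3) / 1000
= 0.277 mm

0.277


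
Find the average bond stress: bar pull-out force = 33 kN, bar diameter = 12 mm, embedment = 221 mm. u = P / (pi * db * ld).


u = P / (pi * db * ld)
= 33 * 1000 / (pi * 12 * 221)
= 3.961 MPa

3.961


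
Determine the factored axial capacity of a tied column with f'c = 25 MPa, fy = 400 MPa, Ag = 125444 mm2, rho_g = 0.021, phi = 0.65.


Ast = rho * Ag = 0.021 * 125444 = 2634.324 mm2
phi*Pn = 0.65 * 0.80 * (0.85 * 25 * (125444 - 2634.324) + 400 * 2634.324) / 1000
= 1904.99 kN

1904.99


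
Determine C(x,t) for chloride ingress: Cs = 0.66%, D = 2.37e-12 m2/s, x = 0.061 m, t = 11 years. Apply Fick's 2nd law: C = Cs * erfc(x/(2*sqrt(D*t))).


t_seconds = 11 * 365.25 * 24 * 3600 = 347133600.0 s
arg = 0.061 / (2 * sqrt(2.37e-12 * 347133600.0))
= 1.0634
erfc(1.0634) = 0.1326
C = 0.66 * 0.1326 = 0.0875%

0.0875


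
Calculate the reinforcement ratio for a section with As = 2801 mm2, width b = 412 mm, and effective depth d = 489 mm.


rho = As / (b * d)
= 2801 / (412 * 489)
= 0.0139

0.0139


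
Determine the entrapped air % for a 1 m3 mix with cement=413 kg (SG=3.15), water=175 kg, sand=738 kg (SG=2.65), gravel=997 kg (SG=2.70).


Vol cement = 413 / (3.15 * 1000) = 0.131111 m3
Vol water = 175 / 1000 = 0.175 m3
Vol sand = 738 / (2.65 * 1000) = 0.278491 m3
Vol gravel = 997 / (2.70 * 1000) = 0.369259 m3
Total solid + water volume = 0.953861 m3
Air = (1 - 0.953861) * 100 = 4.61%

4.61


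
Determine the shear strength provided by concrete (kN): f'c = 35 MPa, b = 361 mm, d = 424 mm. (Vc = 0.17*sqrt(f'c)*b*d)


Vc = 0.17 * sqrt(35) * 361 * 424 / 1000
= 153.94 kN

153.94


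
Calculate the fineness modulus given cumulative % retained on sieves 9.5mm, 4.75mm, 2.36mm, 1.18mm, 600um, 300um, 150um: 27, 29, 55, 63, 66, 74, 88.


FM = sum(cumulative % retained) / 100
= 402 / 100
= 4.02

4.02


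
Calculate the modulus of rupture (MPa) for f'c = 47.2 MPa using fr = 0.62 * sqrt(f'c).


fr = 0.62 * sqrt(47.2)
= 4.26 MPa

4.26


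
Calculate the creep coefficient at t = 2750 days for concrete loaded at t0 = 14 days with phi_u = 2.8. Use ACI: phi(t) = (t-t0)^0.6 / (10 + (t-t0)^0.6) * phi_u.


dt = 2750 - 14 = 2736
phi = 2736^0.6 / (10 + 2736^0.6) * 2.8
= 2.577

2.577


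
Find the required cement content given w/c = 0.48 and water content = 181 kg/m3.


Cement = water / (w/c)
= 181 / 0.48
= 377.1 kg/m3

377.1


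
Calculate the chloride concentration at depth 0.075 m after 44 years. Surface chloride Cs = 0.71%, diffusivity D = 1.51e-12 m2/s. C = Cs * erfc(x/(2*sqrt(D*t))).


t_seconds = 44 * 365.25 * 24 * 3600 = 1388534400.0 s
arg = 0.075 / (2 * sqrt(1.51e-12 * 1388534400.0))
= 0.819
erfc(0.819) = 0.2468
C = 0.71 * 0.2468 = 0.1752%

0.1752


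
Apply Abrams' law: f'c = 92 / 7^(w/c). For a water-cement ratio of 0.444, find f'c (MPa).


f'c = 92 / 7^0.444
= 92 / 2.373
= 38.78 MPa

38.78


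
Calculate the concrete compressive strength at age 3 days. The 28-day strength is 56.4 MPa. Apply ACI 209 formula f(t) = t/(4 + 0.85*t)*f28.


f(3) = 3 / (4 + 0.85 * 3) * 56.4
= 3 / 6.55 * 56.4
= 25.83 MPa

25.83


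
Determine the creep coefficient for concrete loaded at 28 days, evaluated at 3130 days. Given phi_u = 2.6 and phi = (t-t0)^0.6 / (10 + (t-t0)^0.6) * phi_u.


dt = 3130 - 28 = 3102
phi = 3102^0.6 / (10 + 3102^0.6) * 2.6
= 2.407

2.407


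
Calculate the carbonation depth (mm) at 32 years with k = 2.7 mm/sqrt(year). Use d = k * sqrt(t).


depth = k * sqrt(t)
= 2.7 * sqrt(32)
= 15.27 mm

15.27


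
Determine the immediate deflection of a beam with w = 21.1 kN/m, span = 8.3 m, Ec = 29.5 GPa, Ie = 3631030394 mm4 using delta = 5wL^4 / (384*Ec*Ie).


Convert: L = 8.3 m = 8300 mm, Ec = 29.5 GPa = 29500 MPa
delta = 5 * 21.1 * 8300^4 / (384 * 29500 * 3631030394)
= 12.17 mm

12.17


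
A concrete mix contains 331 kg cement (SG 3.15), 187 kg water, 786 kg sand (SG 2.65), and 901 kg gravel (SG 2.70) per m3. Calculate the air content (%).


Vol cement = 331 / (3.15 * 1000) = 0.105079 m3
Vol water = 187 / 1000 = 0.187 m3
Vol sand = 786 / (2.65 * 1000) = 0.296604 m3
Vol gravel = 901 / (2.70 * 1000) = 0.333704 m3
Total solid + water volume = 0.922387 m3
Air = (1 - 0.922387) * 100 = 7.76%

7.76


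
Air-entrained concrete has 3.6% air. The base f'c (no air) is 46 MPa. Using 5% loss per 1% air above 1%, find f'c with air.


Strength loss = (3.6 - 1) * 5 = 13.0%
f'c = 46 * (1 - 13.0/100)
= 40.02 MPa

40.02


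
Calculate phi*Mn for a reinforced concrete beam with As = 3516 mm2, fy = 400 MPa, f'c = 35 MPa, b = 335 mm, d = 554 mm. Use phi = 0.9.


a = As * fy / (0.85 * f'c * b)
= 3516 * 400 / (0.85 * 35 * 335)
= 141.1163 mm
Mn = As * fy * (d - a/2) / 10^6
= 679.9126 kN-m
phi*Mn = 0.9 * 679.9126 = 611.92 kN-m

611.92


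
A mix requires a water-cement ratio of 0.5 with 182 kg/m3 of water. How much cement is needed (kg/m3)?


Cement = water / (w/c)
= 182 / 0.5
= 364.0 kg/m3

364.0


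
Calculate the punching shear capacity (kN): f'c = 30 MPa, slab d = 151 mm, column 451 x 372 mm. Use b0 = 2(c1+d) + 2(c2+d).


b0 = 2*(451 + 151) + 2*(372 + 151) = 2250 mm
Vc = 0.33 * sqrt(30) * 2250 * 151 / 1000
= 614.09 kN

614.09


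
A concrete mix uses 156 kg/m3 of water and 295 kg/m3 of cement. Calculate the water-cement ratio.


w/c = water / cement
w/c = 156 / 295 = 0.529

0.529


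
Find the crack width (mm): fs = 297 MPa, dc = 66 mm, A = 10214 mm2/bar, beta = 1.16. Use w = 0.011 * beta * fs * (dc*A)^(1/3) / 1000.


w = 0.011 * beta * fs * (dc * A)^(1/3) / 1000
= 0.011 * 1.16 * 297 * (66 * 10214)^(1/3) / 1000
= 0.332 mm

0.332


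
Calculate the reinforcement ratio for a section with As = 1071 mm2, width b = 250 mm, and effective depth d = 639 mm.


rho = As / (b * d)
= 1071 / (250 * 639)
= 0.0067

0.0067


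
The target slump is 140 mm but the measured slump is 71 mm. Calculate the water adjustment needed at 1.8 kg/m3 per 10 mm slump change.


Difference = 140 - 71 = 69 mm
Water adjustment = 69 * 1.8 / 10 = 12.4 kg/m3

12.4


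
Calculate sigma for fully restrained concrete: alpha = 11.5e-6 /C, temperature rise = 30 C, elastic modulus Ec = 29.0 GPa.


sigma = alpha * dT * Ec
= 11.5e-6 * 30 * 29.0 * 1000
= 10.005 MPa

10.005


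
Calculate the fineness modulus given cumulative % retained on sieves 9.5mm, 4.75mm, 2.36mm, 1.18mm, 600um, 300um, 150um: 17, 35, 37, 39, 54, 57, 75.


FM = sum(cumulative % retained) / 100
= 314 / 100
= 3.14

3.14


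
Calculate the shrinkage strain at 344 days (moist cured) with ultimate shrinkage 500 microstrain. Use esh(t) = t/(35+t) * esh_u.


esh(344) = 344 / (35 + 344) * 500
= 344 / 379 * 500
= 453.8 microstrain

453.8


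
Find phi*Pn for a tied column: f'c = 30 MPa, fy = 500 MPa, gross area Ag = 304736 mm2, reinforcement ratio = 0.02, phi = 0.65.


Ast = rho * Ag = 0.02 * 304736 = 6094.72 mm2
phi*Pn = 0.65 * 0.80 * (0.85 * 30 * (304736 - 6094.72) + 500 * 6094.72) / 1000
= 5544.61 kN

5544.61


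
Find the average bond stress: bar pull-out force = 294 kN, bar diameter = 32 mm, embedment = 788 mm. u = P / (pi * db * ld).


u = P / (pi * db * ld)
= 294 * 1000 / (pi * 32 * 788)
= 3.711 MPa

3.711


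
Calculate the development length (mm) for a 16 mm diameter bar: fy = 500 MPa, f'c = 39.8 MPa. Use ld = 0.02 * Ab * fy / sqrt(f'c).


Ab = pi * 16^2 / 4 = 201.062 mm2
ld = 0.02 * 201.062 * 500 / sqrt(39.8)
= 318.7 mm

318.7


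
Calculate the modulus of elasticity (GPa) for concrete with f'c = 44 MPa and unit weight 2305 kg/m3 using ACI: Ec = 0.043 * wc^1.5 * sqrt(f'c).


Ec = 0.043 * 2305^1.5 * sqrt(44) / 1000
= 31.56 GPa

31.56


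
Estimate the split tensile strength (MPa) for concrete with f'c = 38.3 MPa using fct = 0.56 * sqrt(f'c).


fct = 0.56 * sqrt(38.3)
= 0.56 * 6.189
= 3.466 MPa

3.466


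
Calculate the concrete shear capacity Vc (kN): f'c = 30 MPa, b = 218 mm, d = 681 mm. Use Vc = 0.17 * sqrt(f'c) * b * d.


Vc = 0.17 * sqrt(30) * 218 * 681 / 1000
= 138.23 kN

138.23


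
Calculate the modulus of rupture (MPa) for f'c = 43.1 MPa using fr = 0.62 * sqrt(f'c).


fr = 0.62 * sqrt(43.1)
= 4.07 MPa

4.07


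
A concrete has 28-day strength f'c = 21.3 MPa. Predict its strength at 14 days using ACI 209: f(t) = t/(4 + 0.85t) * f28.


f(14) = 14 / (4 + 0.85 * 14) * 21.3
= 14 / 15.9 * 21.3
= 18.75 MPa

18.75


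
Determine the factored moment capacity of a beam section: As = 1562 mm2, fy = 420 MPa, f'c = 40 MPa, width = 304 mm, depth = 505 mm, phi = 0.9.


a = As * fy / (0.85 * f'c * b)
= 1562 * 420 / (0.85 * 40 * 304)
= 63.4714 mm
Mn = As * fy * (d - a/2) / 10^6
= 310.4803 kN-m
phi*Mn = 0.9 * 310.4803 = 279.43 kN-m

279.43


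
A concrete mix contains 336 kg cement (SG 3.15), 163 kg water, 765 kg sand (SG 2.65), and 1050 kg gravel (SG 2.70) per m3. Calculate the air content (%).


Vol cement = 336 / (3.15 * 1000) = 0.106667 m3
Vol water = 163 / 1000 = 0.163 m3
Vol sand = 765 / (2.65 * 1000) = 0.288679 m3
Vol gravel = 1050 / (2.70 * 1000) = 0.388889 m3
Total solid + water volume = 0.947235 m3
Air = (1 - 0.947235) * 100 = 5.28%

5.28


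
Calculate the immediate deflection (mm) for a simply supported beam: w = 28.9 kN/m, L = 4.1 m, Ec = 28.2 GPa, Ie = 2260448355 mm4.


Convert: L = 4.1 m = 4100 mm, Ec = 28.2 GPa = 28200 MPa
delta = 5 * 28.9 * 4100^4 / (384 * 28200 * 2260448355)
= 1.67 mm

1.67


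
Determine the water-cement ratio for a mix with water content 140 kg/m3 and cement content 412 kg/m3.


w/c = water / cement
w/c = 140 / 412 = 0.34

0.34


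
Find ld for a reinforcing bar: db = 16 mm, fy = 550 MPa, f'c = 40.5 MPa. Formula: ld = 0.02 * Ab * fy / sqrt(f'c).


Ab = pi * 16^2 / 4 = 201.062 mm2
ld = 0.02 * 201.062 * 550 / sqrt(40.5)
= 347.5 mm

347.5


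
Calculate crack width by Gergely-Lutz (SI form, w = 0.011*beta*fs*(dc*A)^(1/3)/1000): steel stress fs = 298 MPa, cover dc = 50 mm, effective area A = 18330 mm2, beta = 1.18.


w = 0.011 * beta * fs * (dc * A)^(1/3) / 1000
= 0.011 * 1.18 * 298 * (50 * 18330)^(1/3) / 1000
= 0.376 mm

0.376


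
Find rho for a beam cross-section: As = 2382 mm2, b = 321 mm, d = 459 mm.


rho = As / (b * d)
= 2382 / (321 * 459)
= 0.0162

0.0162


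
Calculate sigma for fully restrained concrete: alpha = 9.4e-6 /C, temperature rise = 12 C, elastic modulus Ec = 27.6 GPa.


sigma = alpha * dT * Ec
= 9.4e-6 * 12 * 27.6 * 1000
= 3.113 MPa

3.113


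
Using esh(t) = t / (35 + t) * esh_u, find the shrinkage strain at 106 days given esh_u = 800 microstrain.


esh(106) = 106 / (35 + 106) * 800
= 106 / 141 * 800
= 601.4 microstrain

601.4


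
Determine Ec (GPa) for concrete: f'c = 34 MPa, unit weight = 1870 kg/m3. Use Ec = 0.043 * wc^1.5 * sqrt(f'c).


Ec = 0.043 * 1870^1.5 * sqrt(34) / 1000
= 20.28 GPa

20.28


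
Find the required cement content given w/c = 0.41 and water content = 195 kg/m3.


Cement = water / (w/c)
= 195 / 0.41
= 475.6 kg/m3

475.6


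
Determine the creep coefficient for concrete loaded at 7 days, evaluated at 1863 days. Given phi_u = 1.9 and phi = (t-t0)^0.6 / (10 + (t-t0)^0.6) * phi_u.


dt = 1863 - 7 = 1856
phi = 1856^0.6 / (10 + 1856^0.6) * 1.9
= 1.713

1.713


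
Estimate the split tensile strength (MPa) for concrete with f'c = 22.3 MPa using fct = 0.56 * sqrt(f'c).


fct = 0.56 * sqrt(22.3)
= 0.56 * 4.722
= 2.644 MPa

2.644


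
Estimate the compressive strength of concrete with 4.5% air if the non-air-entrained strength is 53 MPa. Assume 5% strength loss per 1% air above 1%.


Strength loss = (4.5 - 1) * 5 = 17.5%
f'c = 53 * (1 - 17.5/100)
= 43.72 MPa

43.72


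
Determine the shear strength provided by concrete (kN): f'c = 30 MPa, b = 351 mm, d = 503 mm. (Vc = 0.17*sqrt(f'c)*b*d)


Vc = 0.17 * sqrt(30) * 351 * 503 / 1000
= 164.39 kN

164.39


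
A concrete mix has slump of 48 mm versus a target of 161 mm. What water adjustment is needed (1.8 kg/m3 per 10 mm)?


Difference = 161 - 48 = 113 mm
Water adjustment = 113 * 1.8 / 10 = 20.3 kg/m3

20.3


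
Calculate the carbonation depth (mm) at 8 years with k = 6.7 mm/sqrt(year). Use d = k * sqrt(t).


depth = k * sqrt(t)
= 6.7 * sqrt(8)
= 18.95 mm

18.95


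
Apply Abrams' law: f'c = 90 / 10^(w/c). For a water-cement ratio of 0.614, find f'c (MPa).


f'c = 90 / 10^0.614
= 90 / 4.111
= 21.89 MPa

21.89


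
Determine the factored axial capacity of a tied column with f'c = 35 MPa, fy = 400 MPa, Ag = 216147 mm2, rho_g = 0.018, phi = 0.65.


Ast = rho * Ag = 0.018 * 216147 = 3890.646 mm2
phi*Pn = 0.65 * 0.80 * (0.85 * 35 * (216147 - 3890.646) + 400 * 3890.646) / 1000
= 4092.86 kN

4092.86


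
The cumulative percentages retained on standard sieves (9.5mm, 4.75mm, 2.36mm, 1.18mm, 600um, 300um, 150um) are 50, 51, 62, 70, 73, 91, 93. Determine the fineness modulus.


FM = sum(cumulative % retained) / 100
= 490 / 100
= 4.9

4.9


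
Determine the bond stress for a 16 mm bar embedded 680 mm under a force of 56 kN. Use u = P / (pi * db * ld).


u = P / (pi * db * ld)
= 56 * 1000 / (pi * 16 * 680)
= 1.638 MPa

1.638


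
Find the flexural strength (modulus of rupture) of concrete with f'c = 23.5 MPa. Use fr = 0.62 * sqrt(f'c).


fr = 0.62 * sqrt(23.5)
= 3.006 MPa

3.006


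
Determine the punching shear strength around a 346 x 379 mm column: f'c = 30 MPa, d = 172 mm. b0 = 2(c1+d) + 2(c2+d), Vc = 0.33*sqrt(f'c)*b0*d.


b0 = 2*(346 + 172) + 2*(379 + 172) = 2138 mm
Vc = 0.33 * sqrt(30) * 2138 * 172 / 1000
= 664.68 kN

664.68


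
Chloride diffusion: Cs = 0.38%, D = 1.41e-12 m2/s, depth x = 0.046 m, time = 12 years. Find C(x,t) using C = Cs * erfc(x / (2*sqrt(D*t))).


t_seconds = 12 * 365.25 * 24 * 3600 = 378691200.0 s
arg = 0.046 / (2 * sqrt(1.41e-12 * 378691200.0))
= 0.9953
erfc(0.9953) = 0.1592
C = 0.38 * 0.1592 = 0.0605%

0.0605


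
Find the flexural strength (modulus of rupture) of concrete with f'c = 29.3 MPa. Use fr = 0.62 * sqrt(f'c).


fr = 0.62 * sqrt(29.3)
= 3.356 MPa

3.356


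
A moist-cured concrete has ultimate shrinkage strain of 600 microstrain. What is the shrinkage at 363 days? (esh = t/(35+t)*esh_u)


esh(363) = 363 / (35 + 363) * 600
= 363 / 398 * 600
= 547.2 microstrain

547.2


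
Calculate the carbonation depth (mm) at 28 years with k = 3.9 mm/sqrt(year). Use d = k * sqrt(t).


depth = k * sqrt(t)
= 3.9 * sqrt(28)
= 20.64 mm

20.64


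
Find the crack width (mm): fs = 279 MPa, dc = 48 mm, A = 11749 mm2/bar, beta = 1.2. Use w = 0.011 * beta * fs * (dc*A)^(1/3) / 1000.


w = 0.011 * beta * fs * (dc * A)^(1/3) / 1000
= 0.011 * 1.2 * 279 * (48 * 11749)^(1/3) / 1000
= 0.304 mm

0.304


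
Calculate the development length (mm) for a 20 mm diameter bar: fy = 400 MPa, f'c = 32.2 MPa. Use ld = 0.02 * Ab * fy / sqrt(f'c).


Ab = pi * 20^2 / 4 = 314.159 mm2
ld = 0.02 * 314.159 * 400 / sqrt(32.2)
= 442.9 mm

442.9


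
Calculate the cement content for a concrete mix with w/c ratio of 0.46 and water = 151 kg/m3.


Cement = water / (w/c)
= 151 / 0.46
= 328.3 kg/m3

328.3


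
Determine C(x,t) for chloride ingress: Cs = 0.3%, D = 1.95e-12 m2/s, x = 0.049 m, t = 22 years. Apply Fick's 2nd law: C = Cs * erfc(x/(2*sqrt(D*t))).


t_seconds = 22 * 365.25 * 24 * 3600 = 694267200.0 s
arg = 0.049 / (2 * sqrt(1.95e-12 * 694267200.0))
= 0.6659
erfc(0.6659) = 0.3464
C = 0.3 * 0.3464 = 0.1039%

0.1039


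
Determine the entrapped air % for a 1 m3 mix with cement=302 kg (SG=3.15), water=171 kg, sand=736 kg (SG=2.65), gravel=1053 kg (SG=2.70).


Vol cement = 302 / (3.15 * 1000) = 0.095873 m3
Vol water = 171 / 1000 = 0.171 m3
Vol sand = 736 / (2.65 * 1000) = 0.277736 m3
Vol gravel = 1053 / (2.70 * 1000) = 0.39 m3
Total solid + water volume = 0.934609 m3
Air = (1 - 0.934609) * 100 = 6.54%

6.54


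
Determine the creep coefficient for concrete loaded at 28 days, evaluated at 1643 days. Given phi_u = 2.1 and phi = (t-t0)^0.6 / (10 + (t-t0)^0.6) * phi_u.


dt = 1643 - 28 = 1615
phi = 1615^0.6 / (10 + 1615^0.6) * 2.1
= 1.877

1.877


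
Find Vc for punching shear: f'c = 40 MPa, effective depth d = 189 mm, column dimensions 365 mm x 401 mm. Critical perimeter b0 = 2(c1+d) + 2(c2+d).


b0 = 2*(365 + 189) + 2*(401 + 189) = 2288 mm
Vc = 0.33 * sqrt(40) * 2288 * 189 / 1000
= 902.53 kN

902.53


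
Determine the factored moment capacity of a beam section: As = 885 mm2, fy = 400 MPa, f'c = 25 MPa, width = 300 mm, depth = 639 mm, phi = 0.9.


a = As * fy / (0.85 * f'c * b)
= 885 * 400 / (0.85 * 25 * 300)
= 55.5294 mm
Mn = As * fy * (d - a/2) / 10^6
= 216.3773 kN-m
phi*Mn = 0.9 * 216.3773 = 194.74 kN-m

194.74


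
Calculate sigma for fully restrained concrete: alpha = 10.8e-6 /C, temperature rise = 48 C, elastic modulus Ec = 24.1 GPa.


sigma = alpha * dT * Ec
= 10.8e-6 * 48 * 24.1 * 1000
= 12.493 MPa

12.493


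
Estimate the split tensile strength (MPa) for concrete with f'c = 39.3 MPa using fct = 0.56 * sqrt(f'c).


fct = 0.56 * sqrt(39.3)
= 0.56 * 6.269
= 3.511 MPa

3.511


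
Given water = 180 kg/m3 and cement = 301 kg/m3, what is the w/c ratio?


w/c = water / cement
w/c = 180 / 301 = 0.598

0.598


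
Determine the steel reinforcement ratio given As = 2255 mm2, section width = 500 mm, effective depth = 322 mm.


rho = As / (b * d)
= 2255 / (500 * 322)
= 0.014

0.014


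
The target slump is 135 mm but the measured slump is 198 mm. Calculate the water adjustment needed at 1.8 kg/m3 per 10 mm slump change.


Difference = 135 - 198 = -63 mm
Water adjustment = -63 * 1.8 / 10 = -11.3 kg/m3

-11.3


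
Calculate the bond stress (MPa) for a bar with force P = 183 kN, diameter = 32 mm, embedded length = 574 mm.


u = P / (pi * db * ld)
= 183 * 1000 / (pi * 32 * 574)
= 3.171 MPa

3.171


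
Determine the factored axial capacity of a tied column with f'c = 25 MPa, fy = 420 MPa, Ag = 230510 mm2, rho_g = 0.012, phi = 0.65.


Ast = rho * Ag = 0.012 * 230510 = 2766.12 mm2
phi*Pn = 0.65 * 0.80 * (0.85 * 25 * (230510 - 2766.12) + 420 * 2766.12) / 1000
= 3120.69 kN

3120.69


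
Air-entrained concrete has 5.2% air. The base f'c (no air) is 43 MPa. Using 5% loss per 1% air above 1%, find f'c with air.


Strength loss = (5.2 - 1) * 5 = 21.0%
f'c = 43 * (1 - 21.0/100)
= 33.97 MPa

33.97


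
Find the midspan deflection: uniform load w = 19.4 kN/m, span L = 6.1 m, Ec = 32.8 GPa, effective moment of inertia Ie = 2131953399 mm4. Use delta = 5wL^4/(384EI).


Convert: L = 6.1 m = 6100 mm, Ec = 32.8 GPa = 32800 MPa
delta = 5 * 19.4 * 6100^4 / (384 * 32800 * 2131953399)
= 5.0 mm

5.0


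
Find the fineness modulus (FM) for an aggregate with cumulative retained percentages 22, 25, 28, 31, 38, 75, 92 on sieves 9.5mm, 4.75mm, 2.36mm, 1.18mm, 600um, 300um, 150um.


FM = sum(cumulative % retained) / 100
= 311 / 100
= 3.11

3.11


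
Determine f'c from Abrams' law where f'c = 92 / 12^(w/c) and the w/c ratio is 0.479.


f'c = 92 / 12^0.479
= 92 / 3.288
= 27.98 MPa

27.98


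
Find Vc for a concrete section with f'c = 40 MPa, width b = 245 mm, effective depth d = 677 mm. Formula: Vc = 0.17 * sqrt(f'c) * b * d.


Vc = 0.17 * sqrt(40) * 245 * 677 / 1000
= 178.33 kN

178.33


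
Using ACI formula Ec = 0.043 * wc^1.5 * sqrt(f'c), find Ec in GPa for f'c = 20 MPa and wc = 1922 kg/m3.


Ec = 0.043 * 1922^1.5 * sqrt(20) / 1000
= 16.2 GPa

16.2


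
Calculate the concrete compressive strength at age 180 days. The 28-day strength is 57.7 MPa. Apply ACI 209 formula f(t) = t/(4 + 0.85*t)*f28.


f(180) = 180 / (4 + 0.85 * 180) * 57.7
= 180 / 157.0 * 57.7
= 66.15 MPa

66.15


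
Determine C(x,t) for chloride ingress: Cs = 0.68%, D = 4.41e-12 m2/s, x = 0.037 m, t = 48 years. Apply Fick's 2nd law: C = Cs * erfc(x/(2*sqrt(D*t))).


t_seconds = 48 * 365.25 * 24 * 3600 = 1514764800.0 s
arg = 0.037 / (2 * sqrt(4.41e-12 * 1514764800.0))
= 0.2263
erfc(0.2263) = 0.7489
C = 0.68 * 0.7489 = 0.5092%

0.5092


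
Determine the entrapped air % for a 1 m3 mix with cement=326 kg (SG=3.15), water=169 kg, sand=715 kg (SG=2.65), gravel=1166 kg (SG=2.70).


Vol cement = 326 / (3.15 * 1000) = 0.103492 m3
Vol water = 169 / 1000 = 0.169 m3
Vol sand = 715 / (2.65 * 1000) = 0.269811 m3
Vol gravel = 1166 / (2.70 * 1000) = 0.431852 m3
Total solid + water volume = 0.974155 m3
Air = (1 - 0.974155) * 100 = 2.58%

2.58


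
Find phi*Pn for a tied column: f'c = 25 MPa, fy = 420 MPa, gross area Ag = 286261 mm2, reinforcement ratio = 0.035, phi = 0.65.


Ast = rho * Ag = 0.035 * 286261 = 10019.135 mm2
phi*Pn = 0.65 * 0.80 * (0.85 * 25 * (286261 - 10019.135) + 420 * 10019.135) / 1000
= 5240.65 kN

5240.65


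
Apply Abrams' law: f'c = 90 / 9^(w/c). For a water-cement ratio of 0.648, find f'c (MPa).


f'c = 90 / 9^0.648
= 90 / 4.153
= 21.67 MPa

21.67


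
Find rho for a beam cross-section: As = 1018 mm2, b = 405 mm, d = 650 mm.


rho = As / (b * d)
= 1018 / (405 * 650)
= 0.0039

0.0039


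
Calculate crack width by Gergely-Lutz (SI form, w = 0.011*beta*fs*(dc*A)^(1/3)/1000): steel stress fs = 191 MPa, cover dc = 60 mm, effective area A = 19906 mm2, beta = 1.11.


w = 0.011 * beta * fs * (dc * A)^(1/3) / 1000
= 0.011 * 1.11 * 191 * (60 * 19906)^(1/3) / 1000
= 0.247 mm

0.247


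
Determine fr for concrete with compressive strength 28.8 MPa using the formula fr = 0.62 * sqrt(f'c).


fr = 0.62 * sqrt(28.8)
= 3.327 MPa

3.327


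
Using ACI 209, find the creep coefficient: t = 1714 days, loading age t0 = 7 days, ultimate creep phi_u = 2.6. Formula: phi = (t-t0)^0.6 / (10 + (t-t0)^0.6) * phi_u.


dt = 1714 - 7 = 1707
phi = 1707^0.6 / (10 + 1707^0.6) * 2.6
= 2.332

2.332


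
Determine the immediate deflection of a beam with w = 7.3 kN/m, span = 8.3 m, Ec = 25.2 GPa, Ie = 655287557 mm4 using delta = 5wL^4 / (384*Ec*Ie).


Convert: L = 8.3 m = 8300 mm, Ec = 25.2 GPa = 25200 MPa
delta = 5 * 7.3 * 8300^4 / (384 * 25200 * 655287557)
= 27.32 mm

27.32


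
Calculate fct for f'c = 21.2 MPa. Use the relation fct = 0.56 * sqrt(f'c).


fct = 0.56 * sqrt(21.2)
= 0.56 * 4.604
= 2.578 MPa

2.578


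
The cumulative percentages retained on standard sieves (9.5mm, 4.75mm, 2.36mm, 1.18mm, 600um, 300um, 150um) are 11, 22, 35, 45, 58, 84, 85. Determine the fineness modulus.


FM = sum(cumulative % retained) / 100
= 340 / 100
= 3.4

3.4


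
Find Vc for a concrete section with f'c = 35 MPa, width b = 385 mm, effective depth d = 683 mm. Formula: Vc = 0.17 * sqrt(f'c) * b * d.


Vc = 0.17 * sqrt(35) * 385 * 683 / 1000
= 264.46 kN

264.46


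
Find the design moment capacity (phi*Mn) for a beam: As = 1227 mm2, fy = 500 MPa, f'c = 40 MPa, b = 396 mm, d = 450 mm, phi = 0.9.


a = As * fy / (0.85 * f'c * b)
= 1227 * 500 / (0.85 * 40 * 396)
= 45.566 mm
Mn = As * fy * (d - a/2) / 10^6
= 262.0976 kN-m
phi*Mn = 0.9 * 262.0976 = 235.89 kN-m

235.89


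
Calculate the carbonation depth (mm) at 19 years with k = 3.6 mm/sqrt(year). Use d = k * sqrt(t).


depth = k * sqrt(t)
= 3.6 * sqrt(19)
= 15.69 mm

15.69


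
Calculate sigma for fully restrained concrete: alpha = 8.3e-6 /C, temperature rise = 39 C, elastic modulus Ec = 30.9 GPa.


sigma = alpha * dT * Ec
= 8.3e-6 * 39 * 30.9 * 1000
= 10.002 MPa

10.002


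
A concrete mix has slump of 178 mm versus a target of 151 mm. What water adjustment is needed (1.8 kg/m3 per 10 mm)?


Difference = 151 - 178 = -27 mm
Water adjustment = -27 * 1.8 / 10 = -4.9 kg/m3

-4.9


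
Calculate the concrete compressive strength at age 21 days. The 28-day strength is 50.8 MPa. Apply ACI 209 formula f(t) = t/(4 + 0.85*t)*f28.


f(21) = 21 / (4 + 0.85 * 21) * 50.8
= 21 / 21.85 * 50.8
= 48.82 MPa

48.82


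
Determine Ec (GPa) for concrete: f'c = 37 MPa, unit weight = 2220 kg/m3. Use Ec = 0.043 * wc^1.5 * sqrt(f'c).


Ec = 0.043 * 2220^1.5 * sqrt(37) / 1000
= 27.36 GPa

27.36


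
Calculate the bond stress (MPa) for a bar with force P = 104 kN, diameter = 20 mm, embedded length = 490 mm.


u = P / (pi * db * ld)
= 104 * 1000 / (pi * 20 * 490)
= 3.378 MPa

3.378


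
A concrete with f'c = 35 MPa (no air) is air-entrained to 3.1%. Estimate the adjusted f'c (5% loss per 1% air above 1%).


Strength loss = (3.1 - 1) * 5 = 10.5%
f'c = 35 * (1 - 10.5/100)
= 31.32 MPa

31.32


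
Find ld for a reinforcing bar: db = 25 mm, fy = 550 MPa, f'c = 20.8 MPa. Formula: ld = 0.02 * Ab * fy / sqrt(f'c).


Ab = pi * 25^2 / 4 = 490.874 mm2
ld = 0.02 * 490.874 * 550 / sqrt(20.8)
= 1183.9 mm

1183.9


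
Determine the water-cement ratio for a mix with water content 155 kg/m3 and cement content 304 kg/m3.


w/c = water / cement
w/c = 155 / 304 = 0.51

0.51


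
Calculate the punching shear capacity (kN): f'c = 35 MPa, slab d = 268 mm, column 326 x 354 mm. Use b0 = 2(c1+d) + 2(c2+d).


b0 = 2*(326 + 268) + 2*(354 + 268) = 2432 mm
Vc = 0.33 * sqrt(35) * 2432 * 268 / 1000
= 1272.47 kN

1272.47


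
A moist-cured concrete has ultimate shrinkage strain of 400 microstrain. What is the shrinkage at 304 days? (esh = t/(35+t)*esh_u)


esh(304) = 304 / (35 + 304) * 400
= 304 / 339 * 400
= 358.7 microstrain

358.7


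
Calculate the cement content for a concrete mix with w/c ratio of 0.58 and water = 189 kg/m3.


Cement = water / (w/c)
= 189 / 0.58
= 325.9 kg/m3

325.9


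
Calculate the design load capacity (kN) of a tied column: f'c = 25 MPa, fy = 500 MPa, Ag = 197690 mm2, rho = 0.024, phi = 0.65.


Ast = rho * Ag = 0.024 * 197690 = 4744.56 mm2
phi*Pn = 0.65 * 0.80 * (0.85 * 25 * (197690 - 4744.56) + 500 * 4744.56) / 1000
= 3365.63 kN

3365.63


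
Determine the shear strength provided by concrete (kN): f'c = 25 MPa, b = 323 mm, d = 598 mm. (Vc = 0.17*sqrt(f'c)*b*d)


Vc = 0.17 * sqrt(25) * 323 * 598 / 1000
= 164.18 kN

164.18


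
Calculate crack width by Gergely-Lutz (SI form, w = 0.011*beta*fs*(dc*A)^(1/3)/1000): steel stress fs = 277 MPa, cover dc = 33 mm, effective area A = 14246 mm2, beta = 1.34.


w = 0.011 * beta * fs * (dc * A)^(1/3) / 1000
= 0.011 * 1.34 * 277 * (33 * 14246)^(1/3) / 1000
= 0.317 mm

0.317


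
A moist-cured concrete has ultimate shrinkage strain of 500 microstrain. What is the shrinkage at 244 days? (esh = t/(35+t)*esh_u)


esh(244) = 244 / (35 + 244) * 500
= 244 / 279 * 500
= 437.3 microstrain

437.3


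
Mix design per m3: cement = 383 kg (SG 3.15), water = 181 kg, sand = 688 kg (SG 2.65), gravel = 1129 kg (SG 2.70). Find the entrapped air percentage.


Vol cement = 383 / (3.15 * 1000) = 0.121587 m3
Vol water = 181 / 1000 = 0.181 m3
Vol sand = 688 / (2.65 * 1000) = 0.259623 m3
Vol gravel = 1129 / (2.70 * 1000) = 0.418148 m3
Total solid + water volume = 0.980358 m3
Air = (1 - 0.980358) * 100 = 1.96%

1.96


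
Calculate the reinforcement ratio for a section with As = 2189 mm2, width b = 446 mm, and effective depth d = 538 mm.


rho = As / (b * d)
= 2189 / (446 * 538)
= 0.0091

0.0091


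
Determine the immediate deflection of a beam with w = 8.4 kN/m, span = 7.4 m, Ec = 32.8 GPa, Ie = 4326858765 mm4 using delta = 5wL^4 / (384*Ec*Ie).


Convert: L = 7.4 m = 7400 mm, Ec = 32.8 GPa = 32800 MPa
delta = 5 * 8.4 * 7400^4 / (384 * 32800 * 4326858765)
= 2.31 mm

2.31


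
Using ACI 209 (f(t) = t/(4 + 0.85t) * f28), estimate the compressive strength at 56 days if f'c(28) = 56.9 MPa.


f(56) = 56 / (4 + 0.85 * 56) * 56.9
= 56 / 51.6 * 56.9
= 61.75 MPa

61.75


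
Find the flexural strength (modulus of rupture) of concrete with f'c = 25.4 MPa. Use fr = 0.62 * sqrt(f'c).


fr = 0.62 * sqrt(25.4)
= 3.125 MPa

3.125


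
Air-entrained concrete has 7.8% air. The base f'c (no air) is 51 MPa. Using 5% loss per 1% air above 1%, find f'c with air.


Strength loss = (7.8 - 1) * 5 = 34.0%
f'c = 51 * (1 - 34.0/100)
= 33.66 MPa

33.66


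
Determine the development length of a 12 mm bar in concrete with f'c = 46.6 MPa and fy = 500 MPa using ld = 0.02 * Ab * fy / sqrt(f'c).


Ab = pi * 12^2 / 4 = 113.097 mm2
ld = 0.02 * 113.097 * 500 / sqrt(46.6)
= 165.7 mm

165.7


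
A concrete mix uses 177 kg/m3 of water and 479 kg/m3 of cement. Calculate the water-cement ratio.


w/c = water / cement
w/c = 177 / 479 = 0.37

0.37


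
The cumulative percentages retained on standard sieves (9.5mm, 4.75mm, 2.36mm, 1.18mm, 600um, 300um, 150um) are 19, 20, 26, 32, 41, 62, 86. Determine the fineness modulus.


FM = sum(cumulative % retained) / 100
= 286 / 100
= 2.86

2.86


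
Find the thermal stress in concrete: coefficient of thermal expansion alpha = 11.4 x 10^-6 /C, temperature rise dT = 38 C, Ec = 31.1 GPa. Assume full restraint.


sigma = alpha * dT * Ec
= 11.4e-6 * 38 * 31.1 * 1000
= 13.473 MPa

13.473


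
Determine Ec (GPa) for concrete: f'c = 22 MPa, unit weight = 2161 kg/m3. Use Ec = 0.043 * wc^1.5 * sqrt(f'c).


Ec = 0.043 * 2161^1.5 * sqrt(22) / 1000
= 20.26 GPa

20.26


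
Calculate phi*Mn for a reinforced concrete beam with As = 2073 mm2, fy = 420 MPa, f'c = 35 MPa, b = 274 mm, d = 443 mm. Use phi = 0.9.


a = As * fy / (0.85 * f'c * b)
= 2073 * 420 / (0.85 * 35 * 274)
= 106.8098 mm
Mn = As * fy * (d - a/2) / 10^6
= 339.2049 kN-m
phi*Mn = 0.9 * 339.2049 = 305.28 kN-m

305.28


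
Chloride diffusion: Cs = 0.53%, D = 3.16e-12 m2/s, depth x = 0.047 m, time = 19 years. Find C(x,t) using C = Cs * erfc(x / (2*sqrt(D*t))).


t_seconds = 19 * 365.25 * 24 * 3600 = 599594400.0 s
arg = 0.047 / (2 * sqrt(3.16e-12 * 599594400.0))
= 0.5399
erfc(0.5399) = 0.4452
C = 0.53 * 0.4452 = 0.2359%

0.2359


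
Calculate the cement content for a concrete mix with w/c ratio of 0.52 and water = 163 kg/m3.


Cement = water / (w/c)
= 163 / 0.52
= 313.5 kg/m3

313.5


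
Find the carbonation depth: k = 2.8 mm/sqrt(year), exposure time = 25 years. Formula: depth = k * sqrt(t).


depth = k * sqrt(t)
= 2.8 * sqrt(25)
= 14.0 mm

14.0


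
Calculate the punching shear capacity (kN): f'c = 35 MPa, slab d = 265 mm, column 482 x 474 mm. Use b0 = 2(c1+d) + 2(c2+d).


b0 = 2*(482 + 265) + 2*(474 + 265) = 2972 mm
Vc = 0.33 * sqrt(35) * 2972 * 265 / 1000
= 1537.6 kN

1537.6


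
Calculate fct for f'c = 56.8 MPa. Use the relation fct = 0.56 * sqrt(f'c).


fct = 0.56 * sqrt(56.8)
= 0.56 * 7.537
= 4.22 MPa

4.22


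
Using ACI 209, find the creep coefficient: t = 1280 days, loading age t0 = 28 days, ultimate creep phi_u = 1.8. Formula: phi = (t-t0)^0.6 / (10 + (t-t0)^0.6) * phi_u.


dt = 1280 - 28 = 1252
phi = 1252^0.6 / (10 + 1252^0.6) * 1.8
= 1.581

1.581


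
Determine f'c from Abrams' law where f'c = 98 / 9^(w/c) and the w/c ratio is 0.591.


f'c = 98 / 9^0.591
= 98 / 3.664
= 26.75 MPa

26.75


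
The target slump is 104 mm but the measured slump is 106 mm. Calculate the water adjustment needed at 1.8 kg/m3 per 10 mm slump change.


Difference = 104 - 106 = -2 mm
Water adjustment = -2 * 1.8 / 10 = -0.4 kg/m3

-0.4
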